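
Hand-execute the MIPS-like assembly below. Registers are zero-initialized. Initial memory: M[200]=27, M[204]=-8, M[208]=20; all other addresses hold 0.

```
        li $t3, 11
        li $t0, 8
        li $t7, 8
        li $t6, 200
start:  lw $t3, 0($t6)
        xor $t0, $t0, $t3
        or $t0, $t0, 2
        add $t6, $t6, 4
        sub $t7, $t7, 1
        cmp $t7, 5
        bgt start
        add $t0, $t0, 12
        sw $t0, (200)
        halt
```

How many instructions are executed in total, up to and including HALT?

$t3=11
$t0=8
$t7=8
$t6=200
$t3=M[200]=27
$t0=8^27=19
$t0=19|2=19
$t6=200+4=204
$t7=8-1=7
cmp $t7, 5  (cmp 7,5)
bgt start: taken
$t3=M[204]=-8
$t0=19^(-8)=-21
$t0=(-21)|2=-21
$t6=204+4=208
$t7=7-1=6
cmp $t7, 5  (cmp 6,5)
bgt start: taken
$t3=M[208]=20
$t0=(-21)^20=-1
$t0=(-1)|2=-1
$t6=208+4=212
$t7=6-1=5
cmp $t7, 5  (cmp 5,5)
bgt start: not taken
$t0=(-1)+12=11
sw $t0, (200) → M[200]=11
halt.
Total executed instructions: 28.

28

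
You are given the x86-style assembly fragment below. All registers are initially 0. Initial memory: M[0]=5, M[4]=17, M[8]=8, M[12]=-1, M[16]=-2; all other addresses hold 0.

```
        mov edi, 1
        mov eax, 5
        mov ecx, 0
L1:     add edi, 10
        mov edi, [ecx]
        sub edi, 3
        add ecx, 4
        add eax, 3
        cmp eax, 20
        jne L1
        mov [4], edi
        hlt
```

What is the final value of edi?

mov edi, 1 → edi=1
mov eax, 5 → eax=5
mov ecx, 0 → ecx=0
add edi, 10 → edi=1+10=11
mov edi, [ecx] → edi=M[0]=5
sub edi, 3 → edi=5-3=2
add ecx, 4 → ecx=0+4=4
add eax, 3 → eax=5+3=8
cmp eax, 20  (cmp 8,20)
jne L1: taken
add edi, 10 → edi=2+10=12
mov edi, [ecx] → edi=M[4]=17
sub edi, 3 → edi=17-3=14
add ecx, 4 → ecx=4+4=8
add eax, 3 → eax=8+3=11
cmp eax, 20  (cmp 11,20)
jne L1: taken
add edi, 10 → edi=14+10=24
mov edi, [ecx] → edi=M[8]=8
sub edi, 3 → edi=8-3=5
add ecx, 4 → ecx=8+4=12
add eax, 3 → eax=11+3=14
cmp eax, 20  (cmp 14,20)
jne L1: taken
add edi, 10 → edi=5+10=15
mov edi, [ecx] → edi=M[12]=-1
sub edi, 3 → edi=(-1)-3=-4
add ecx, 4 → ecx=12+4=16
add eax, 3 → eax=14+3=17
cmp eax, 20  (cmp 17,20)
jne L1: taken
add edi, 10 → edi=(-4)+10=6
mov edi, [ecx] → edi=M[16]=-2
sub edi, 3 → edi=(-2)-3=-5
add ecx, 4 → ecx=16+4=20
add eax, 3 → eax=17+3=20
cmp eax, 20  (cmp 20,20)
jne L1: not taken
mov [4], edi → M[4]=-5
halt.

-5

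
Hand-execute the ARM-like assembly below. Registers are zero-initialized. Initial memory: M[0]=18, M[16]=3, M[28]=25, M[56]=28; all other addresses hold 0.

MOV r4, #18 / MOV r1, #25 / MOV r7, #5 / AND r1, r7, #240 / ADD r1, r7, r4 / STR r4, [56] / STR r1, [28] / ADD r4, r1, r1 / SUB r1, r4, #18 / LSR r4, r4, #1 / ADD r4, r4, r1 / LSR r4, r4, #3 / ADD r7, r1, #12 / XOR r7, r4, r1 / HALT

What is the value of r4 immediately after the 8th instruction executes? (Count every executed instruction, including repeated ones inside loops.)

46

r4=18
r1=25
r7=5
r1=5&240=0
r1=5+18=23
STR r4, [56] → M[56]=18
STR r1, [28] → M[28]=23
r4=23+23=46
After step 8: r4 = 46.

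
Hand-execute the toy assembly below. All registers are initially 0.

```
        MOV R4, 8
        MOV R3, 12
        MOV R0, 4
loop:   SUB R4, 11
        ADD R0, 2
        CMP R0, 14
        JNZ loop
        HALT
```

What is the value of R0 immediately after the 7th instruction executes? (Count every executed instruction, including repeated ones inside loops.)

MOV R4, 8 → R4=8
MOV R3, 12 → R3=12
MOV R0, 4 → R0=4
SUB R4, 11 → R4=8-11=-3
ADD R0, 2 → R0=4+2=6
CMP R0, 14  (cmp 6,14)
JNZ loop: taken
After step 7: R0 = 6.

6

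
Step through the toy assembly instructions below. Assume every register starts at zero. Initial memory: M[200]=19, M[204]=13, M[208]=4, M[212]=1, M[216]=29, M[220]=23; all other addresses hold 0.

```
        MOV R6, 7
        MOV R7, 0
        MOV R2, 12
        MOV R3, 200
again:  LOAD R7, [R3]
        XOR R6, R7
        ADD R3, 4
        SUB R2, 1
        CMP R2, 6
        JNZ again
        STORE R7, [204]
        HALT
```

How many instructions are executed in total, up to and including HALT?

42

MOV R6, 7 → R6=7
MOV R7, 0 → R7=0
MOV R2, 12 → R2=12
MOV R3, 200 → R3=200
LOAD R7, [R3] → R7=M[200]=19
XOR R6, R7 → R6=7^19=20
ADD R3, 4 → R3=200+4=204
SUB R2, 1 → R2=12-1=11
CMP R2, 6  (cmp 11,6)
JNZ again: taken
LOAD R7, [R3] → R7=M[204]=13
XOR R6, R7 → R6=20^13=25
ADD R3, 4 → R3=204+4=208
SUB R2, 1 → R2=11-1=10
CMP R2, 6  (cmp 10,6)
JNZ again: taken
LOAD R7, [R3] → R7=M[208]=4
XOR R6, R7 → R6=25^4=29
ADD R3, 4 → R3=208+4=212
SUB R2, 1 → R2=10-1=9
CMP R2, 6  (cmp 9,6)
JNZ again: taken
LOAD R7, [R3] → R7=M[212]=1
XOR R6, R7 → R6=29^1=28
ADD R3, 4 → R3=212+4=216
SUB R2, 1 → R2=9-1=8
CMP R2, 6  (cmp 8,6)
JNZ again: taken
LOAD R7, [R3] → R7=M[216]=29
XOR R6, R7 → R6=28^29=1
ADD R3, 4 → R3=216+4=220
SUB R2, 1 → R2=8-1=7
CMP R2, 6  (cmp 7,6)
JNZ again: taken
LOAD R7, [R3] → R7=M[220]=23
XOR R6, R7 → R6=1^23=22
ADD R3, 4 → R3=220+4=224
SUB R2, 1 → R2=7-1=6
CMP R2, 6  (cmp 6,6)
JNZ again: not taken
STORE R7, [204] → M[204]=23
halt.
Total executed instructions: 42.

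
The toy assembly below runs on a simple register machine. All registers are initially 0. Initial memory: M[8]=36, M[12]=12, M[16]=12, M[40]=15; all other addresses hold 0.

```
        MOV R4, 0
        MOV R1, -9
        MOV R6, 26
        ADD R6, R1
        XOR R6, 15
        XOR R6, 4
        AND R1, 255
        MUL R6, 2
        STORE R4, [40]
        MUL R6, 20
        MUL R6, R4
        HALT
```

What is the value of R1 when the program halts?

247

after MOV R4, 0: R4=0
after MOV R1, -9: R1=-9
after MOV R6, 26: R6=26
after ADD R6, R1: R6=26+(-9)=17
after XOR R6, 15: R6=17^15=30
after XOR R6, 4: R6=30^4=26
after AND R1, 255: R1=(-9)&255=247
after MUL R6, 2: R6=26*2=52
STORE R4, [40] → M[40]=0
after MUL R6, 20: R6=52*20=1040
after MUL R6, R4: R6=1040*0=0
halt.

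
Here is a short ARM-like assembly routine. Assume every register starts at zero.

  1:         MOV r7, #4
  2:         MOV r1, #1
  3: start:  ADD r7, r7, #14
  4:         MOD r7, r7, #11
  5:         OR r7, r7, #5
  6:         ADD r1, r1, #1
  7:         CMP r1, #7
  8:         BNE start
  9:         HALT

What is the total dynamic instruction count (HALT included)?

39

r7=4
r1=1
r7=4+14=18
r7=18%11=7
r7=7|5=7
r1=1+1=2
CMP r1, #7  (cmp 2,7)
BNE start: taken
r7=7+14=21
r7=21%11=10
r7=10|5=15
r1=2+1=3
CMP r1, #7  (cmp 3,7)
BNE start: taken
r7=15+14=29
r7=29%11=7
r7=7|5=7
r1=3+1=4
CMP r1, #7  (cmp 4,7)
BNE start: taken
r7=7+14=21
r7=21%11=10
r7=10|5=15
r1=4+1=5
CMP r1, #7  (cmp 5,7)
BNE start: taken
r7=15+14=29
r7=29%11=7
r7=7|5=7
r1=5+1=6
CMP r1, #7  (cmp 6,7)
BNE start: taken
r7=7+14=21
r7=21%11=10
r7=10|5=15
r1=6+1=7
CMP r1, #7  (cmp 7,7)
BNE start: not taken
halt.
Total executed instructions: 39.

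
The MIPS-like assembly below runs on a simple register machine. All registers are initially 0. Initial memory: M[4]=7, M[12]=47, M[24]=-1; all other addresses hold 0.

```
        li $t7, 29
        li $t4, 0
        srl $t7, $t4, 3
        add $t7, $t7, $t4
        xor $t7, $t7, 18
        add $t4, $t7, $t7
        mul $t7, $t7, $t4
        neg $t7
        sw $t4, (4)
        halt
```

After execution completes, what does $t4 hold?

li $t7, 29 → $t7=29
li $t4, 0 → $t4=0
srl $t7, $t4, 3 → $t7=0>>3=0
add $t7, $t7, $t4 → $t7=0+0=0
xor $t7, $t7, 18 → $t7=0^18=18
add $t4, $t7, $t7 → $t4=18+18=36
mul $t7, $t7, $t4 → $t7=18*36=648
neg $t7 → $t7=-(648)=-648
sw $t4, (4) → M[4]=36
halt.

36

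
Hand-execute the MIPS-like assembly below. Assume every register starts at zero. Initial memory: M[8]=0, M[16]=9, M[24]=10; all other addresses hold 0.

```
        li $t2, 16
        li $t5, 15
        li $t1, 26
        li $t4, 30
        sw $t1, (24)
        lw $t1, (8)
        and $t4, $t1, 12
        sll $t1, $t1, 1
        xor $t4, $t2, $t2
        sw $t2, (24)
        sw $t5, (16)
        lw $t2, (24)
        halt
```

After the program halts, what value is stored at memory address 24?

$t2=16
$t5=15
$t1=26
$t4=30
sw $t1, (24) → M[24]=26
$t1=M[8]=0
$t4=0&12=0
$t1=0<<1=0
$t4=16^16=0
sw $t2, (24) → M[24]=16
sw $t5, (16) → M[16]=15
$t2=M[24]=16
halt.

16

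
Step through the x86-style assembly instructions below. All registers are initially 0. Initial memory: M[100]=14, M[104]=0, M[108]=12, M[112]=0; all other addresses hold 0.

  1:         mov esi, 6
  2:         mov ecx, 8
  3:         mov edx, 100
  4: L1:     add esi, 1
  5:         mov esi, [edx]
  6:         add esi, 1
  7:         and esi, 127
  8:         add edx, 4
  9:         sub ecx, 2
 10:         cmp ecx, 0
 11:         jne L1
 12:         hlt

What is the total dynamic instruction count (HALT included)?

mov esi, 6 → esi=6
mov ecx, 8 → ecx=8
mov edx, 100 → edx=100
add esi, 1 → esi=6+1=7
mov esi, [edx] → esi=M[100]=14
add esi, 1 → esi=14+1=15
and esi, 127 → esi=15&127=15
add edx, 4 → edx=100+4=104
sub ecx, 2 → ecx=8-2=6
cmp ecx, 0  (cmp 6,0)
jne L1: taken
add esi, 1 → esi=15+1=16
mov esi, [edx] → esi=M[104]=0
add esi, 1 → esi=0+1=1
and esi, 127 → esi=1&127=1
add edx, 4 → edx=104+4=108
sub ecx, 2 → ecx=6-2=4
cmp ecx, 0  (cmp 4,0)
jne L1: taken
add esi, 1 → esi=1+1=2
mov esi, [edx] → esi=M[108]=12
add esi, 1 → esi=12+1=13
and esi, 127 → esi=13&127=13
add edx, 4 → edx=108+4=112
sub ecx, 2 → ecx=4-2=2
cmp ecx, 0  (cmp 2,0)
jne L1: taken
add esi, 1 → esi=13+1=14
mov esi, [edx] → esi=M[112]=0
add esi, 1 → esi=0+1=1
and esi, 127 → esi=1&127=1
add edx, 4 → edx=112+4=116
sub ecx, 2 → ecx=2-2=0
cmp ecx, 0  (cmp 0,0)
jne L1: not taken
halt.
Total executed instructions: 36.

36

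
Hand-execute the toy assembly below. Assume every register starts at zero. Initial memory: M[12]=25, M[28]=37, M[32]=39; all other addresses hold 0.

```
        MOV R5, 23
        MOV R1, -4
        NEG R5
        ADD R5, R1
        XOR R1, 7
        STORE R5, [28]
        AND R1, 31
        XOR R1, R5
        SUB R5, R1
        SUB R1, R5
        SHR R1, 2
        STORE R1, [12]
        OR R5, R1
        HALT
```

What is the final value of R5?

after MOV R5, 23: R5=23
after MOV R1, -4: R1=-4
after NEG R5: R5=-(23)=-23
after ADD R5, R1: R5=(-23)+(-4)=-27
after XOR R1, 7: R1=(-4)^7=-5
STORE R5, [28] → M[28]=-27
after AND R1, 31: R1=(-5)&31=27
after XOR R1, R5: R1=27^(-27)=-2
after SUB R5, R1: R5=(-27)-(-2)=-25
after SUB R1, R5: R1=(-2)-(-25)=23
after SHR R1, 2: R1=23>>2=5
STORE R1, [12] → M[12]=5
after OR R5, R1: R5=(-25)|5=-25
halt.

-25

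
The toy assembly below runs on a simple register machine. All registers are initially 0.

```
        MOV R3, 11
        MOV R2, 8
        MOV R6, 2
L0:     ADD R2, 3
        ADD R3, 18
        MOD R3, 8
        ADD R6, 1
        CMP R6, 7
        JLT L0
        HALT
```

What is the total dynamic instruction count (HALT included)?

34

after MOV R3, 11: R3=11
after MOV R2, 8: R2=8
after MOV R6, 2: R6=2
after ADD R2, 3: R2=8+3=11
after ADD R3, 18: R3=11+18=29
after MOD R3, 8: R3=29%8=5
after ADD R6, 1: R6=2+1=3
CMP R6, 7  (cmp 3,7)
JLT L0: taken
after ADD R2, 3: R2=11+3=14
after ADD R3, 18: R3=5+18=23
after MOD R3, 8: R3=23%8=7
after ADD R6, 1: R6=3+1=4
CMP R6, 7  (cmp 4,7)
JLT L0: taken
after ADD R2, 3: R2=14+3=17
after ADD R3, 18: R3=7+18=25
after MOD R3, 8: R3=25%8=1
after ADD R6, 1: R6=4+1=5
CMP R6, 7  (cmp 5,7)
JLT L0: taken
after ADD R2, 3: R2=17+3=20
after ADD R3, 18: R3=1+18=19
after MOD R3, 8: R3=19%8=3
after ADD R6, 1: R6=5+1=6
CMP R6, 7  (cmp 6,7)
JLT L0: taken
after ADD R2, 3: R2=20+3=23
after ADD R3, 18: R3=3+18=21
after MOD R3, 8: R3=21%8=5
after ADD R6, 1: R6=6+1=7
CMP R6, 7  (cmp 7,7)
JLT L0: not taken
halt.
Total executed instructions: 34.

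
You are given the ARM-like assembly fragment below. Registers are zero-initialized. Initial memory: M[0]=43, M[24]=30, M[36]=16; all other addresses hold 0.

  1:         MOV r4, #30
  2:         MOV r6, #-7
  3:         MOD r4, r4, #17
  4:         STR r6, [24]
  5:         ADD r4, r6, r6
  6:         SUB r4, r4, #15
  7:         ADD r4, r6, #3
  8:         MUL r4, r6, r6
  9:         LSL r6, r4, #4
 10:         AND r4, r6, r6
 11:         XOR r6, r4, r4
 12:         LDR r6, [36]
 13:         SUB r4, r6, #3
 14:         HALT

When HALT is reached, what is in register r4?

MOV r4, #30 → r4=30
MOV r6, #-7 → r6=-7
MOD r4, r4, #17 → r4=30%17=13
STR r6, [24] → M[24]=-7
ADD r4, r6, r6 → r4=(-7)+(-7)=-14
SUB r4, r4, #15 → r4=(-14)-15=-29
ADD r4, r6, #3 → r4=(-7)+3=-4
MUL r4, r6, r6 → r4=(-7)*(-7)=49
LSL r6, r4, #4 → r6=49<<4=784
AND r4, r6, r6 → r4=784&784=784
XOR r6, r4, r4 → r6=784^784=0
LDR r6, [36] → r6=M[36]=16
SUB r4, r6, #3 → r4=16-3=13
halt.

13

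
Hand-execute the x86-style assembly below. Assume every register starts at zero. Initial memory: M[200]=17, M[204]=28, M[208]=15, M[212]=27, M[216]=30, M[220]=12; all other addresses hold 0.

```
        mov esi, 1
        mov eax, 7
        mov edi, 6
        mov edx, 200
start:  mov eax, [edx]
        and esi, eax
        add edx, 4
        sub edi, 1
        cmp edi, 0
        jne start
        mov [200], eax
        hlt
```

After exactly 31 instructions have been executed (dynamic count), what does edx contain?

220

after mov esi, 1: esi=1
after mov eax, 7: eax=7
after mov edi, 6: edi=6
after mov edx, 200: edx=200
after mov eax, [edx]: eax=M[200]=17
after and esi, eax: esi=1&17=1
after add edx, 4: edx=200+4=204
after sub edi, 1: edi=6-1=5
cmp edi, 0  (cmp 5,0)
jne start: taken
after mov eax, [edx]: eax=M[204]=28
after and esi, eax: esi=1&28=0
after add edx, 4: edx=204+4=208
after sub edi, 1: edi=5-1=4
cmp edi, 0  (cmp 4,0)
jne start: taken
after mov eax, [edx]: eax=M[208]=15
after and esi, eax: esi=0&15=0
after add edx, 4: edx=208+4=212
after sub edi, 1: edi=4-1=3
cmp edi, 0  (cmp 3,0)
jne start: taken
after mov eax, [edx]: eax=M[212]=27
after and esi, eax: esi=0&27=0
after add edx, 4: edx=212+4=216
after sub edi, 1: edi=3-1=2
cmp edi, 0  (cmp 2,0)
jne start: taken
after mov eax, [edx]: eax=M[216]=30
after and esi, eax: esi=0&30=0
after add edx, 4: edx=216+4=220
After step 31: edx = 220.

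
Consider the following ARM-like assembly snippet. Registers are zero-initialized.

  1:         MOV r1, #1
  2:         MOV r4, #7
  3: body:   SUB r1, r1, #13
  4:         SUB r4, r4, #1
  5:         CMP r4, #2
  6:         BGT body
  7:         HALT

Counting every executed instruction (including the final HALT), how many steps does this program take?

23

MOV r1, #1 → r1=1
MOV r4, #7 → r4=7
SUB r1, r1, #13 → r1=1-13=-12
SUB r4, r4, #1 → r4=7-1=6
CMP r4, #2  (cmp 6,2)
BGT body: taken
SUB r1, r1, #13 → r1=(-12)-13=-25
SUB r4, r4, #1 → r4=6-1=5
CMP r4, #2  (cmp 5,2)
BGT body: taken
SUB r1, r1, #13 → r1=(-25)-13=-38
SUB r4, r4, #1 → r4=5-1=4
CMP r4, #2  (cmp 4,2)
BGT body: taken
SUB r1, r1, #13 → r1=(-38)-13=-51
SUB r4, r4, #1 → r4=4-1=3
CMP r4, #2  (cmp 3,2)
BGT body: taken
SUB r1, r1, #13 → r1=(-51)-13=-64
SUB r4, r4, #1 → r4=3-1=2
CMP r4, #2  (cmp 2,2)
BGT body: not taken
halt.
Total executed instructions: 23.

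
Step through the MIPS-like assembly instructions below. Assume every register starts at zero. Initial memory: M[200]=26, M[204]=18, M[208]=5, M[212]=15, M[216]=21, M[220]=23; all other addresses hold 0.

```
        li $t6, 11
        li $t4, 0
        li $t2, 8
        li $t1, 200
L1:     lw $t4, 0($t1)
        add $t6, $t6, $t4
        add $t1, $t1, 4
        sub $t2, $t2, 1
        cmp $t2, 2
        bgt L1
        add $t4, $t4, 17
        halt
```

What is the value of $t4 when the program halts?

40

after li $t6, 11: $t6=11
after li $t4, 0: $t4=0
after li $t2, 8: $t2=8
after li $t1, 200: $t1=200
after lw $t4, 0($t1): $t4=M[200]=26
after add $t6, $t6, $t4: $t6=11+26=37
after add $t1, $t1, 4: $t1=200+4=204
after sub $t2, $t2, 1: $t2=8-1=7
cmp $t2, 2  (cmp 7,2)
bgt L1: taken
after lw $t4, 0($t1): $t4=M[204]=18
after add $t6, $t6, $t4: $t6=37+18=55
after add $t1, $t1, 4: $t1=204+4=208
after sub $t2, $t2, 1: $t2=7-1=6
cmp $t2, 2  (cmp 6,2)
bgt L1: taken
after lw $t4, 0($t1): $t4=M[208]=5
after add $t6, $t6, $t4: $t6=55+5=60
after add $t1, $t1, 4: $t1=208+4=212
after sub $t2, $t2, 1: $t2=6-1=5
cmp $t2, 2  (cmp 5,2)
bgt L1: taken
after lw $t4, 0($t1): $t4=M[212]=15
after add $t6, $t6, $t4: $t6=60+15=75
after add $t1, $t1, 4: $t1=212+4=216
after sub $t2, $t2, 1: $t2=5-1=4
cmp $t2, 2  (cmp 4,2)
bgt L1: taken
after lw $t4, 0($t1): $t4=M[216]=21
after add $t6, $t6, $t4: $t6=75+21=96
after add $t1, $t1, 4: $t1=216+4=220
after sub $t2, $t2, 1: $t2=4-1=3
cmp $t2, 2  (cmp 3,2)
bgt L1: taken
after lw $t4, 0($t1): $t4=M[220]=23
after add $t6, $t6, $t4: $t6=96+23=119
after add $t1, $t1, 4: $t1=220+4=224
after sub $t2, $t2, 1: $t2=3-1=2
cmp $t2, 2  (cmp 2,2)
bgt L1: not taken
after add $t4, $t4, 17: $t4=23+17=40
halt.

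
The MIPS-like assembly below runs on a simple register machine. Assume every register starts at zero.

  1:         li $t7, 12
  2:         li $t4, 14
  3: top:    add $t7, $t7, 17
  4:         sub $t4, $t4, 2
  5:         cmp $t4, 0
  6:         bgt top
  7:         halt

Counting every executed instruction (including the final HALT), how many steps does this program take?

li $t7, 12 → $t7=12
li $t4, 14 → $t4=14
add $t7, $t7, 17 → $t7=12+17=29
sub $t4, $t4, 2 → $t4=14-2=12
cmp $t4, 0  (cmp 12,0)
bgt top: taken
add $t7, $t7, 17 → $t7=29+17=46
sub $t4, $t4, 2 → $t4=12-2=10
cmp $t4, 0  (cmp 10,0)
bgt top: taken
add $t7, $t7, 17 → $t7=46+17=63
sub $t4, $t4, 2 → $t4=10-2=8
cmp $t4, 0  (cmp 8,0)
bgt top: taken
add $t7, $t7, 17 → $t7=63+17=80
sub $t4, $t4, 2 → $t4=8-2=6
cmp $t4, 0  (cmp 6,0)
bgt top: taken
add $t7, $t7, 17 → $t7=80+17=97
sub $t4, $t4, 2 → $t4=6-2=4
cmp $t4, 0  (cmp 4,0)
bgt top: taken
add $t7, $t7, 17 → $t7=97+17=114
sub $t4, $t4, 2 → $t4=4-2=2
cmp $t4, 0  (cmp 2,0)
bgt top: taken
add $t7, $t7, 17 → $t7=114+17=131
sub $t4, $t4, 2 → $t4=2-2=0
cmp $t4, 0  (cmp 0,0)
bgt top: not taken
halt.
Total executed instructions: 31.

31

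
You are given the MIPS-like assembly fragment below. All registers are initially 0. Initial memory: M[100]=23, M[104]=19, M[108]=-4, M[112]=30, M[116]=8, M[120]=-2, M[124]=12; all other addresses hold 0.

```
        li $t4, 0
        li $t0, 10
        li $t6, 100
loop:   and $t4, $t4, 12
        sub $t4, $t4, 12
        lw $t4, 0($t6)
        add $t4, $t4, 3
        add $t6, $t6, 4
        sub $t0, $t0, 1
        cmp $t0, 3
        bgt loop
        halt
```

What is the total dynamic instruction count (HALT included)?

60

$t4=0
$t0=10
$t6=100
$t4=0&12=0
$t4=0-12=-12
$t4=M[100]=23
$t4=23+3=26
$t6=100+4=104
$t0=10-1=9
cmp $t0, 3  (cmp 9,3)
bgt loop: taken
$t4=26&12=8
$t4=8-12=-4
$t4=M[104]=19
$t4=19+3=22
$t6=104+4=108
$t0=9-1=8
cmp $t0, 3  (cmp 8,3)
bgt loop: taken
$t4=22&12=4
$t4=4-12=-8
$t4=M[108]=-4
$t4=(-4)+3=-1
$t6=108+4=112
$t0=8-1=7
cmp $t0, 3  (cmp 7,3)
bgt loop: taken
$t4=(-1)&12=12
$t4=12-12=0
$t4=M[112]=30
$t4=30+3=33
$t6=112+4=116
$t0=7-1=6
cmp $t0, 3  (cmp 6,3)
bgt loop: taken
$t4=33&12=0
$t4=0-12=-12
$t4=M[116]=8
$t4=8+3=11
$t6=116+4=120
$t0=6-1=5
cmp $t0, 3  (cmp 5,3)
bgt loop: taken
$t4=11&12=8
$t4=8-12=-4
$t4=M[120]=-2
$t4=(-2)+3=1
$t6=120+4=124
$t0=5-1=4
cmp $t0, 3  (cmp 4,3)
bgt loop: taken
$t4=1&12=0
$t4=0-12=-12
$t4=M[124]=12
$t4=12+3=15
$t6=124+4=128
$t0=4-1=3
cmp $t0, 3  (cmp 3,3)
bgt loop: not taken
halt.
Total executed instructions: 60.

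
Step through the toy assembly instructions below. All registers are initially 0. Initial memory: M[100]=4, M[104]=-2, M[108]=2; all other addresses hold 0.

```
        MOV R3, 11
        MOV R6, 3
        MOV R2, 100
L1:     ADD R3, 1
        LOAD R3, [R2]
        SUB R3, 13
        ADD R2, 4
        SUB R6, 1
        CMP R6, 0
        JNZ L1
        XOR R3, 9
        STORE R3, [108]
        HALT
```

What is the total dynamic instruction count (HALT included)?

after MOV R3, 11: R3=11
after MOV R6, 3: R6=3
after MOV R2, 100: R2=100
after ADD R3, 1: R3=11+1=12
after LOAD R3, [R2]: R3=M[100]=4
after SUB R3, 13: R3=4-13=-9
after ADD R2, 4: R2=100+4=104
after SUB R6, 1: R6=3-1=2
CMP R6, 0  (cmp 2,0)
JNZ L1: taken
after ADD R3, 1: R3=(-9)+1=-8
after LOAD R3, [R2]: R3=M[104]=-2
after SUB R3, 13: R3=(-2)-13=-15
after ADD R2, 4: R2=104+4=108
after SUB R6, 1: R6=2-1=1
CMP R6, 0  (cmp 1,0)
JNZ L1: taken
after ADD R3, 1: R3=(-15)+1=-14
after LOAD R3, [R2]: R3=M[108]=2
after SUB R3, 13: R3=2-13=-11
after ADD R2, 4: R2=108+4=112
after SUB R6, 1: R6=1-1=0
CMP R6, 0  (cmp 0,0)
JNZ L1: not taken
after XOR R3, 9: R3=(-11)^9=-4
STORE R3, [108] → M[108]=-4
halt.
Total executed instructions: 27.

27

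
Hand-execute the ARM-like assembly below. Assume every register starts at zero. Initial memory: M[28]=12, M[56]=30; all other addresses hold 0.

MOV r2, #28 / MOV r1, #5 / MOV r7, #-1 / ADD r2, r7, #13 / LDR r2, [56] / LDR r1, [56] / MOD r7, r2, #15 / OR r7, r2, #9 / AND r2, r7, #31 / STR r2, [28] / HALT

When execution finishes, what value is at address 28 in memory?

31

MOV r2, #28 → r2=28
MOV r1, #5 → r1=5
MOV r7, #-1 → r7=-1
ADD r2, r7, #13 → r2=(-1)+13=12
LDR r2, [56] → r2=M[56]=30
LDR r1, [56] → r1=M[56]=30
MOD r7, r2, #15 → r7=30%15=0
OR r7, r2, #9 → r7=30|9=31
AND r2, r7, #31 → r2=31&31=31
STR r2, [28] → M[28]=31
halt.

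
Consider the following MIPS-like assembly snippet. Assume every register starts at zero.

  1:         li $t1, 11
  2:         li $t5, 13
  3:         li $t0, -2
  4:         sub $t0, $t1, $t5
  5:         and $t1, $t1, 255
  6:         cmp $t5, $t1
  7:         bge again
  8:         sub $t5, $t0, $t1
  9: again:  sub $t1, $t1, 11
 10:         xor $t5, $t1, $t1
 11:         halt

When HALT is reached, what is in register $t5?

0

after li $t1, 11: $t1=11
after li $t5, 13: $t5=13
after li $t0, -2: $t0=-2
after sub $t0, $t1, $t5: $t0=11-13=-2
after and $t1, $t1, 255: $t1=11&255=11
cmp $t5, $t1  (cmp 13,11)
bge again: taken
after sub $t1, $t1, 11: $t1=11-11=0
after xor $t5, $t1, $t1: $t5=0^0=0
halt.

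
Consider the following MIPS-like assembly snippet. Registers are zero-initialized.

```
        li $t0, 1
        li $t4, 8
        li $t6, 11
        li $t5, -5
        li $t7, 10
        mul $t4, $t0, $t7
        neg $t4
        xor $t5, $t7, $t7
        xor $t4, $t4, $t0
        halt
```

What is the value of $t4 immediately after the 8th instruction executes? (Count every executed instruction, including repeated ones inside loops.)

-10

li $t0, 1 → $t0=1
li $t4, 8 → $t4=8
li $t6, 11 → $t6=11
li $t5, -5 → $t5=-5
li $t7, 10 → $t7=10
mul $t4, $t0, $t7 → $t4=1*10=10
neg $t4 → $t4=-(10)=-10
xor $t5, $t7, $t7 → $t5=10^10=0
After step 8: $t4 = -10.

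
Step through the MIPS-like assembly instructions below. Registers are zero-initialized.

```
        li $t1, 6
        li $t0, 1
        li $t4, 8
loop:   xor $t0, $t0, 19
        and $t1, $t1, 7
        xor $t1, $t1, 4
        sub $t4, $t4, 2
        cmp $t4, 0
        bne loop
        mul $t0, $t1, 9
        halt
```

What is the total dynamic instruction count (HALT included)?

after li $t1, 6: $t1=6
after li $t0, 1: $t0=1
after li $t4, 8: $t4=8
after xor $t0, $t0, 19: $t0=1^19=18
after and $t1, $t1, 7: $t1=6&7=6
after xor $t1, $t1, 4: $t1=6^4=2
after sub $t4, $t4, 2: $t4=8-2=6
cmp $t4, 0  (cmp 6,0)
bne loop: taken
after xor $t0, $t0, 19: $t0=18^19=1
after and $t1, $t1, 7: $t1=2&7=2
after xor $t1, $t1, 4: $t1=2^4=6
after sub $t4, $t4, 2: $t4=6-2=4
cmp $t4, 0  (cmp 4,0)
bne loop: taken
after xor $t0, $t0, 19: $t0=1^19=18
after and $t1, $t1, 7: $t1=6&7=6
after xor $t1, $t1, 4: $t1=6^4=2
after sub $t4, $t4, 2: $t4=4-2=2
cmp $t4, 0  (cmp 2,0)
bne loop: taken
after xor $t0, $t0, 19: $t0=18^19=1
after and $t1, $t1, 7: $t1=2&7=2
after xor $t1, $t1, 4: $t1=2^4=6
after sub $t4, $t4, 2: $t4=2-2=0
cmp $t4, 0  (cmp 0,0)
bne loop: not taken
after mul $t0, $t1, 9: $t0=6*9=54
halt.
Total executed instructions: 29.

29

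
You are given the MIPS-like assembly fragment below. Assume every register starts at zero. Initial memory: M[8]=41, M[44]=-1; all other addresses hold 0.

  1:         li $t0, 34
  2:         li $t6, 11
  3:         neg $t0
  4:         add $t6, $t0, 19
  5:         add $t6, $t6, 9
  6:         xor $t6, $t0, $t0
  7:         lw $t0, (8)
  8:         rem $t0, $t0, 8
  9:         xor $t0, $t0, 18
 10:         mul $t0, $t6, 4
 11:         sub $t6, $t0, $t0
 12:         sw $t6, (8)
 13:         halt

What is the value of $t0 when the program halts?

0

li $t0, 34 → $t0=34
li $t6, 11 → $t6=11
neg $t0 → $t0=-(34)=-34
add $t6, $t0, 19 → $t6=(-34)+19=-15
add $t6, $t6, 9 → $t6=(-15)+9=-6
xor $t6, $t0, $t0 → $t6=(-34)^(-34)=0
lw $t0, (8) → $t0=M[8]=41
rem $t0, $t0, 8 → $t0=41%8=1
xor $t0, $t0, 18 → $t0=1^18=19
mul $t0, $t6, 4 → $t0=0*4=0
sub $t6, $t0, $t0 → $t6=0-0=0
sw $t6, (8) → M[8]=0
halt.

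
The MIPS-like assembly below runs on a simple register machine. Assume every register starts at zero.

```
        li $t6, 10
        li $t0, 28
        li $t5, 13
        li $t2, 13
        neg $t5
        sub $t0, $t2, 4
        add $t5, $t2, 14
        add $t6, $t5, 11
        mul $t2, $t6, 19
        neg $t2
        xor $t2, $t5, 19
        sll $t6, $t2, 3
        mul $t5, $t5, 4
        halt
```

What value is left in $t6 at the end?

$t6=10
$t0=28
$t5=13
$t2=13
$t5=-(13)=-13
$t0=13-4=9
$t5=13+14=27
$t6=27+11=38
$t2=38*19=722
$t2=-(722)=-722
$t2=27^19=8
$t6=8<<3=64
$t5=27*4=108
halt.

64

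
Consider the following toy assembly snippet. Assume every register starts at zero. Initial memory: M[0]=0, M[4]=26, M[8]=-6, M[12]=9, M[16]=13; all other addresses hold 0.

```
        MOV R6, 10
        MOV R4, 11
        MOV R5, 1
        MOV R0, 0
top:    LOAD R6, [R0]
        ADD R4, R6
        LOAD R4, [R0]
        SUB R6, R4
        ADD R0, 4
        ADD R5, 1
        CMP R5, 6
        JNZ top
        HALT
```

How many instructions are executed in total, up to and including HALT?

R6=10
R4=11
R5=1
R0=0
R6=M[0]=0
R4=11+0=11
R4=M[0]=0
R6=0-0=0
R0=0+4=4
R5=1+1=2
CMP R5, 6  (cmp 2,6)
JNZ top: taken
R6=M[4]=26
R4=0+26=26
R4=M[4]=26
R6=26-26=0
R0=4+4=8
R5=2+1=3
CMP R5, 6  (cmp 3,6)
JNZ top: taken
R6=M[8]=-6
R4=26+(-6)=20
R4=M[8]=-6
R6=(-6)-(-6)=0
R0=8+4=12
R5=3+1=4
CMP R5, 6  (cmp 4,6)
JNZ top: taken
R6=M[12]=9
R4=(-6)+9=3
R4=M[12]=9
R6=9-9=0
R0=12+4=16
R5=4+1=5
CMP R5, 6  (cmp 5,6)
JNZ top: taken
R6=M[16]=13
R4=9+13=22
R4=M[16]=13
R6=13-13=0
R0=16+4=20
R5=5+1=6
CMP R5, 6  (cmp 6,6)
JNZ top: not taken
halt.
Total executed instructions: 45.

45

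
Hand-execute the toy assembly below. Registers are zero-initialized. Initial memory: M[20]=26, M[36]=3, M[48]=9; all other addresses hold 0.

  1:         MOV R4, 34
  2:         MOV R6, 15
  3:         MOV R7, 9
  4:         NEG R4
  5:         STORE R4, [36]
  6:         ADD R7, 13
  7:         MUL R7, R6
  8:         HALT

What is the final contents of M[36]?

after MOV R4, 34: R4=34
after MOV R6, 15: R6=15
after MOV R7, 9: R7=9
after NEG R4: R4=-(34)=-34
STORE R4, [36] → M[36]=-34
after ADD R7, 13: R7=9+13=22
after MUL R7, R6: R7=22*15=330
halt.

-34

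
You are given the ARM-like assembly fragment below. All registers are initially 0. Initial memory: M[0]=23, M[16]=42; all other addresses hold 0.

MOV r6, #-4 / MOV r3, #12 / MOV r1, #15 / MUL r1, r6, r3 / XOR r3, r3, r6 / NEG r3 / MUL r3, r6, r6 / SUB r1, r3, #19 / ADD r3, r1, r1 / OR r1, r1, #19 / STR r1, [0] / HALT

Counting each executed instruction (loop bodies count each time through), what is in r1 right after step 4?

-48

after MOV r6, #-4: r6=-4
after MOV r3, #12: r3=12
after MOV r1, #15: r1=15
after MUL r1, r6, r3: r1=(-4)*12=-48
After step 4: r1 = -48.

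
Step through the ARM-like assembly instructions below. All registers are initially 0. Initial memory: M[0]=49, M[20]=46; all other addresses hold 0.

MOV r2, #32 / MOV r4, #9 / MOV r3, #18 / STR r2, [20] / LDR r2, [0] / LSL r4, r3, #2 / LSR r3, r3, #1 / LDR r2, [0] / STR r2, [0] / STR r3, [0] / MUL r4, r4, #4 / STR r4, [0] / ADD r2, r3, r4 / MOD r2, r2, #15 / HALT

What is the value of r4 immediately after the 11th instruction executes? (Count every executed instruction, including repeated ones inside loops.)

after MOV r2, #32: r2=32
after MOV r4, #9: r4=9
after MOV r3, #18: r3=18
STR r2, [20] → M[20]=32
after LDR r2, [0]: r2=M[0]=49
after LSL r4, r3, #2: r4=18<<2=72
after LSR r3, r3, #1: r3=18>>1=9
after LDR r2, [0]: r2=M[0]=49
STR r2, [0] → M[0]=49
STR r3, [0] → M[0]=9
after MUL r4, r4, #4: r4=72*4=288
After step 11: r4 = 288.

288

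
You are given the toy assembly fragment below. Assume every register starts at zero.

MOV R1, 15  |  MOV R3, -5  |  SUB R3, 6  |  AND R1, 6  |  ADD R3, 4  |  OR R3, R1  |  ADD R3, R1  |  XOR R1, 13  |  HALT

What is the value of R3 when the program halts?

MOV R1, 15 → R1=15
MOV R3, -5 → R3=-5
SUB R3, 6 → R3=(-5)-6=-11
AND R1, 6 → R1=15&6=6
ADD R3, 4 → R3=(-11)+4=-7
OR R3, R1 → R3=(-7)|6=-1
ADD R3, R1 → R3=(-1)+6=5
XOR R1, 13 → R1=6^13=11
halt.

5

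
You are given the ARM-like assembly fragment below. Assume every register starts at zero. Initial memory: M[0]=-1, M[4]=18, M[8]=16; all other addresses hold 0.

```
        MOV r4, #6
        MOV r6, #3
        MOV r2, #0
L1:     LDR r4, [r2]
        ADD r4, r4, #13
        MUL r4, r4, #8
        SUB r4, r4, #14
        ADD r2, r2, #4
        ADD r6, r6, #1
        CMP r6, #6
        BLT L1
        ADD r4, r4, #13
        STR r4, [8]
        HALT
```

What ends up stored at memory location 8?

231

r4=6
r6=3
r2=0
r4=M[0]=-1
r4=(-1)+13=12
r4=12*8=96
r4=96-14=82
r2=0+4=4
r6=3+1=4
CMP r6, #6  (cmp 4,6)
BLT L1: taken
r4=M[4]=18
r4=18+13=31
r4=31*8=248
r4=248-14=234
r2=4+4=8
r6=4+1=5
CMP r6, #6  (cmp 5,6)
BLT L1: taken
r4=M[8]=16
r4=16+13=29
r4=29*8=232
r4=232-14=218
r2=8+4=12
r6=5+1=6
CMP r6, #6  (cmp 6,6)
BLT L1: not taken
r4=218+13=231
STR r4, [8] → M[8]=231
halt.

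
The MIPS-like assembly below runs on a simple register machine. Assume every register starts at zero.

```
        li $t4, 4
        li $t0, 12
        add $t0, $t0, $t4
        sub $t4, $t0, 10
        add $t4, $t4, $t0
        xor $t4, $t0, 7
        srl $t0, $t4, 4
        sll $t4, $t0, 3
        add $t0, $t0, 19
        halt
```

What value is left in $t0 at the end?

after li $t4, 4: $t4=4
after li $t0, 12: $t0=12
after add $t0, $t0, $t4: $t0=12+4=16
after sub $t4, $t0, 10: $t4=16-10=6
after add $t4, $t4, $t0: $t4=6+16=22
after xor $t4, $t0, 7: $t4=16^7=23
after srl $t0, $t4, 4: $t0=23>>4=1
after sll $t4, $t0, 3: $t4=1<<3=8
after add $t0, $t0, 19: $t0=1+19=20
halt.

20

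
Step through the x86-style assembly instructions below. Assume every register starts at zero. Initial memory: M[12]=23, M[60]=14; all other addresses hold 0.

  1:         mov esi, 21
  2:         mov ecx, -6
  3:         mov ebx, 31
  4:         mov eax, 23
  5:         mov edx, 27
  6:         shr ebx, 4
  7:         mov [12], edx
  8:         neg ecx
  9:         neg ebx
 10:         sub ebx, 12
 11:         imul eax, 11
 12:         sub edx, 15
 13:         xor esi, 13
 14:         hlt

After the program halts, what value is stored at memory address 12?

27

esi=21
ecx=-6
ebx=31
eax=23
edx=27
ebx=31>>4=1
mov [12], edx → M[12]=27
ecx=-(-6)=6
ebx=-(1)=-1
ebx=(-1)-12=-13
eax=23*11=253
edx=27-15=12
esi=21^13=24
halt.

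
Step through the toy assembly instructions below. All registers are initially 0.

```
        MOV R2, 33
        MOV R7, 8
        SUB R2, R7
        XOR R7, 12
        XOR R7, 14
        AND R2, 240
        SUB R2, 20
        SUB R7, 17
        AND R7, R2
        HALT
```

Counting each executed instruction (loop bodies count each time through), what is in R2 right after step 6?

16

after MOV R2, 33: R2=33
after MOV R7, 8: R7=8
after SUB R2, R7: R2=33-8=25
after XOR R7, 12: R7=8^12=4
after XOR R7, 14: R7=4^14=10
after AND R2, 240: R2=25&240=16
After step 6: R2 = 16.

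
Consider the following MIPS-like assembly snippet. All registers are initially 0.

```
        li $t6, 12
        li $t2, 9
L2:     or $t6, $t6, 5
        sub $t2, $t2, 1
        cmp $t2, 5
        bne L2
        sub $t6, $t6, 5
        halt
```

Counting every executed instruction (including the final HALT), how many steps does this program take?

20

after li $t6, 12: $t6=12
after li $t2, 9: $t2=9
after or $t6, $t6, 5: $t6=12|5=13
after sub $t2, $t2, 1: $t2=9-1=8
cmp $t2, 5  (cmp 8,5)
bne L2: taken
after or $t6, $t6, 5: $t6=13|5=13
after sub $t2, $t2, 1: $t2=8-1=7
cmp $t2, 5  (cmp 7,5)
bne L2: taken
after or $t6, $t6, 5: $t6=13|5=13
after sub $t2, $t2, 1: $t2=7-1=6
cmp $t2, 5  (cmp 6,5)
bne L2: taken
after or $t6, $t6, 5: $t6=13|5=13
after sub $t2, $t2, 1: $t2=6-1=5
cmp $t2, 5  (cmp 5,5)
bne L2: not taken
after sub $t6, $t6, 5: $t6=13-5=8
halt.
Total executed instructions: 20.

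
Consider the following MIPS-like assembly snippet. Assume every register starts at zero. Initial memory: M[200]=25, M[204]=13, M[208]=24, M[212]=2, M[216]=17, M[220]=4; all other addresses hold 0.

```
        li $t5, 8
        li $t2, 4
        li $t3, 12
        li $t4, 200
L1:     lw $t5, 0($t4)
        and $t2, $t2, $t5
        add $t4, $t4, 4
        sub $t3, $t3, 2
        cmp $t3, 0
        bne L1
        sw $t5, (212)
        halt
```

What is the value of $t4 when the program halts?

224

after li $t5, 8: $t5=8
after li $t2, 4: $t2=4
after li $t3, 12: $t3=12
after li $t4, 200: $t4=200
after lw $t5, 0($t4): $t5=M[200]=25
after and $t2, $t2, $t5: $t2=4&25=0
after add $t4, $t4, 4: $t4=200+4=204
after sub $t3, $t3, 2: $t3=12-2=10
cmp $t3, 0  (cmp 10,0)
bne L1: taken
after lw $t5, 0($t4): $t5=M[204]=13
after and $t2, $t2, $t5: $t2=0&13=0
after add $t4, $t4, 4: $t4=204+4=208
after sub $t3, $t3, 2: $t3=10-2=8
cmp $t3, 0  (cmp 8,0)
bne L1: taken
after lw $t5, 0($t4): $t5=M[208]=24
after and $t2, $t2, $t5: $t2=0&24=0
after add $t4, $t4, 4: $t4=208+4=212
after sub $t3, $t3, 2: $t3=8-2=6
cmp $t3, 0  (cmp 6,0)
bne L1: taken
after lw $t5, 0($t4): $t5=M[212]=2
after and $t2, $t2, $t5: $t2=0&2=0
after add $t4, $t4, 4: $t4=212+4=216
after sub $t3, $t3, 2: $t3=6-2=4
cmp $t3, 0  (cmp 4,0)
bne L1: taken
after lw $t5, 0($t4): $t5=M[216]=17
after and $t2, $t2, $t5: $t2=0&17=0
after add $t4, $t4, 4: $t4=216+4=220
after sub $t3, $t3, 2: $t3=4-2=2
cmp $t3, 0  (cmp 2,0)
bne L1: taken
after lw $t5, 0($t4): $t5=M[220]=4
after and $t2, $t2, $t5: $t2=0&4=0
after add $t4, $t4, 4: $t4=220+4=224
after sub $t3, $t3, 2: $t3=2-2=0
cmp $t3, 0  (cmp 0,0)
bne L1: not taken
sw $t5, (212) → M[212]=4
halt.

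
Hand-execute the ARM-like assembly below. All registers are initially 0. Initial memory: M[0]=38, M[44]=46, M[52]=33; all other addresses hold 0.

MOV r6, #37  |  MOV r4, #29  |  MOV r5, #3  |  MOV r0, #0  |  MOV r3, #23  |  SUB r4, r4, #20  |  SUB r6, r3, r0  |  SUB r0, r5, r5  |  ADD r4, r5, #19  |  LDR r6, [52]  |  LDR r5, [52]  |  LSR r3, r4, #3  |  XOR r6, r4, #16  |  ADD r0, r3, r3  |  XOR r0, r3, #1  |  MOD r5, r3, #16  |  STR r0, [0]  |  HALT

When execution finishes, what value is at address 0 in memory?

3

r6=37
r4=29
r5=3
r0=0
r3=23
r4=29-20=9
r6=23-0=23
r0=3-3=0
r4=3+19=22
r6=M[52]=33
r5=M[52]=33
r3=22>>3=2
r6=22^16=6
r0=2+2=4
r0=2^1=3
r5=2%16=2
STR r0, [0] → M[0]=3
halt.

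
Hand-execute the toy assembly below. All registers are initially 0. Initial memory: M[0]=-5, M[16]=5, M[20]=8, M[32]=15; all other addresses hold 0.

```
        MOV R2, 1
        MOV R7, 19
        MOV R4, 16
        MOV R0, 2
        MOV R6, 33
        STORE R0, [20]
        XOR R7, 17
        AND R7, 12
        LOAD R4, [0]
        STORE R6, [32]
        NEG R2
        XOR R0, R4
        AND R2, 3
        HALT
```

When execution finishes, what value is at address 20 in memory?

2

after MOV R2, 1: R2=1
after MOV R7, 19: R7=19
after MOV R4, 16: R4=16
after MOV R0, 2: R0=2
after MOV R6, 33: R6=33
STORE R0, [20] → M[20]=2
after XOR R7, 17: R7=19^17=2
after AND R7, 12: R7=2&12=0
after LOAD R4, [0]: R4=M[0]=-5
STORE R6, [32] → M[32]=33
after NEG R2: R2=-(1)=-1
after XOR R0, R4: R0=2^(-5)=-7
after AND R2, 3: R2=(-1)&3=3
halt.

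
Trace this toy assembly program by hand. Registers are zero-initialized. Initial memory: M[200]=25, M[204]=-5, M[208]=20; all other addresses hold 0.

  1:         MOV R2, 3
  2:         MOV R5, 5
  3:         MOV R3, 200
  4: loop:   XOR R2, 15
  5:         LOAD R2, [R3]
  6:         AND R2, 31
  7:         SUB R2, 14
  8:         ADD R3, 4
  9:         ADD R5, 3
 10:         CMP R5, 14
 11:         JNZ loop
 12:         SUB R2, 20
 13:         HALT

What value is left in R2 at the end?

after MOV R2, 3: R2=3
after MOV R5, 5: R5=5
after MOV R3, 200: R3=200
after XOR R2, 15: R2=3^15=12
after LOAD R2, [R3]: R2=M[200]=25
after AND R2, 31: R2=25&31=25
after SUB R2, 14: R2=25-14=11
after ADD R3, 4: R3=200+4=204
after ADD R5, 3: R5=5+3=8
CMP R5, 14  (cmp 8,14)
JNZ loop: taken
after XOR R2, 15: R2=11^15=4
after LOAD R2, [R3]: R2=M[204]=-5
after AND R2, 31: R2=(-5)&31=27
after SUB R2, 14: R2=27-14=13
after ADD R3, 4: R3=204+4=208
after ADD R5, 3: R5=8+3=11
CMP R5, 14  (cmp 11,14)
JNZ loop: taken
after XOR R2, 15: R2=13^15=2
after LOAD R2, [R3]: R2=M[208]=20
after AND R2, 31: R2=20&31=20
after SUB R2, 14: R2=20-14=6
after ADD R3, 4: R3=208+4=212
after ADD R5, 3: R5=11+3=14
CMP R5, 14  (cmp 14,14)
JNZ loop: not taken
after SUB R2, 20: R2=6-20=-14
halt.

-14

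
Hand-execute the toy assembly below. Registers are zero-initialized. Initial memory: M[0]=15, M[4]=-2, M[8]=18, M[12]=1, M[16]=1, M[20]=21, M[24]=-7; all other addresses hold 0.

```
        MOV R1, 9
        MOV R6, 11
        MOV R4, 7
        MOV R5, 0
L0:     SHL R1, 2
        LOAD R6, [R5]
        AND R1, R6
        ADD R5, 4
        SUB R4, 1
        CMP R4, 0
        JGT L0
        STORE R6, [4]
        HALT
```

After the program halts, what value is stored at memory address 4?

-7

MOV R1, 9 → R1=9
MOV R6, 11 → R6=11
MOV R4, 7 → R4=7
MOV R5, 0 → R5=0
SHL R1, 2 → R1=9<<2=36
LOAD R6, [R5] → R6=M[0]=15
AND R1, R6 → R1=36&15=4
ADD R5, 4 → R5=0+4=4
SUB R4, 1 → R4=7-1=6
CMP R4, 0  (cmp 6,0)
JGT L0: taken
SHL R1, 2 → R1=4<<2=16
LOAD R6, [R5] → R6=M[4]=-2
AND R1, R6 → R1=16&(-2)=16
ADD R5, 4 → R5=4+4=8
SUB R4, 1 → R4=6-1=5
CMP R4, 0  (cmp 5,0)
JGT L0: taken
SHL R1, 2 → R1=16<<2=64
LOAD R6, [R5] → R6=M[8]=18
AND R1, R6 → R1=64&18=0
ADD R5, 4 → R5=8+4=12
SUB R4, 1 → R4=5-1=4
CMP R4, 0  (cmp 4,0)
JGT L0: taken
SHL R1, 2 → R1=0<<2=0
LOAD R6, [R5] → R6=M[12]=1
AND R1, R6 → R1=0&1=0
ADD R5, 4 → R5=12+4=16
SUB R4, 1 → R4=4-1=3
CMP R4, 0  (cmp 3,0)
JGT L0: taken
SHL R1, 2 → R1=0<<2=0
LOAD R6, [R5] → R6=M[16]=1
AND R1, R6 → R1=0&1=0
ADD R5, 4 → R5=16+4=20
SUB R4, 1 → R4=3-1=2
CMP R4, 0  (cmp 2,0)
JGT L0: taken
SHL R1, 2 → R1=0<<2=0
LOAD R6, [R5] → R6=M[20]=21
AND R1, R6 → R1=0&21=0
ADD R5, 4 → R5=20+4=24
SUB R4, 1 → R4=2-1=1
CMP R4, 0  (cmp 1,0)
JGT L0: taken
SHL R1, 2 → R1=0<<2=0
LOAD R6, [R5] → R6=M[24]=-7
AND R1, R6 → R1=0&(-7)=0
ADD R5, 4 → R5=24+4=28
SUB R4, 1 → R4=1-1=0
CMP R4, 0  (cmp 0,0)
JGT L0: not taken
STORE R6, [4] → M[4]=-7
halt.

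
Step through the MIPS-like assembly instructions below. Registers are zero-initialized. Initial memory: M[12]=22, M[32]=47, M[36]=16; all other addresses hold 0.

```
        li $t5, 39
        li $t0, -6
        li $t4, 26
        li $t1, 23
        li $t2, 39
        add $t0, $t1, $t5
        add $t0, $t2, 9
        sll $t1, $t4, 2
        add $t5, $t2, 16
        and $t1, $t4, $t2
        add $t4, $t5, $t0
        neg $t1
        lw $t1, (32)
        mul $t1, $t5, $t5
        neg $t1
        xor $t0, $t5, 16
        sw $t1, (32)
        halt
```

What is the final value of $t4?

$t5=39
$t0=-6
$t4=26
$t1=23
$t2=39
$t0=23+39=62
$t0=39+9=48
$t1=26<<2=104
$t5=39+16=55
$t1=26&39=2
$t4=55+48=103
$t1=-(2)=-2
$t1=M[32]=47
$t1=55*55=3025
$t1=-(3025)=-3025
$t0=55^16=39
sw $t1, (32) → M[32]=-3025
halt.

103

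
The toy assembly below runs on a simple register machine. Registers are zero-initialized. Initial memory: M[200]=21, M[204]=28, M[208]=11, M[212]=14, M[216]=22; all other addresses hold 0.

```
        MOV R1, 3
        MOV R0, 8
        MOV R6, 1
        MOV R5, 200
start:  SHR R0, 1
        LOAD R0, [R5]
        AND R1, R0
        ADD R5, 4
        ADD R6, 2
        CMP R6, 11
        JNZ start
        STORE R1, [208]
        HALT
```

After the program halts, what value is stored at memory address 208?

0

R1=3
R0=8
R6=1
R5=200
R0=8>>1=4
R0=M[200]=21
R1=3&21=1
R5=200+4=204
R6=1+2=3
CMP R6, 11  (cmp 3,11)
JNZ start: taken
R0=21>>1=10
R0=M[204]=28
R1=1&28=0
R5=204+4=208
R6=3+2=5
CMP R6, 11  (cmp 5,11)
JNZ start: taken
R0=28>>1=14
R0=M[208]=11
R1=0&11=0
R5=208+4=212
R6=5+2=7
CMP R6, 11  (cmp 7,11)
JNZ start: taken
R0=11>>1=5
R0=M[212]=14
R1=0&14=0
R5=212+4=216
R6=7+2=9
CMP R6, 11  (cmp 9,11)
JNZ start: taken
R0=14>>1=7
R0=M[216]=22
R1=0&22=0
R5=216+4=220
R6=9+2=11
CMP R6, 11  (cmp 11,11)
JNZ start: not taken
STORE R1, [208] → M[208]=0
halt.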